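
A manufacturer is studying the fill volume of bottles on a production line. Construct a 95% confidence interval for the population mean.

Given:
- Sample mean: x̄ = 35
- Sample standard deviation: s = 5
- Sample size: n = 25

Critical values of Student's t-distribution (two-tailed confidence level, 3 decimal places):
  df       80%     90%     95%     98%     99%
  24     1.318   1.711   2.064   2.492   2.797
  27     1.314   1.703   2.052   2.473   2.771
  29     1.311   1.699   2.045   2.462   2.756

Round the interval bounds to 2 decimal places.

The population standard deviation σ is unknown (only the sample standard deviation s is given), so use a t-interval with df = n - 1 = 25 - 1 = 24.

For 95% confidence with df = 24, t* = 2.064 (from t-table)

Standard error: SE = s/√n = 5/√25 = 1.000000

Margin of error: E = t* × SE = 2.064 × 1.000000 = 2.0640

T-interval: x̄ ± E = 35 ± 2.0640 = (32.9360, 37.0640)

Rounded to 2 decimal places:

(32.94, 37.06)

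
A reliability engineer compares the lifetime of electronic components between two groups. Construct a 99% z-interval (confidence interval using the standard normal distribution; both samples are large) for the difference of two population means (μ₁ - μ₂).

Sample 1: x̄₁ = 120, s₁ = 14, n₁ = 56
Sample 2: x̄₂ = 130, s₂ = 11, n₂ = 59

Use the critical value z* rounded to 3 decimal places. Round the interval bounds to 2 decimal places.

Both samples are large (n₁ = 56 ≥ 30, n₂ = 59 ≥ 30), so a z-interval for the difference of means applies.

Point estimate: x̄₁ - x̄₂ = 120 - 130 = -10

Standard error: SE = √(s₁²/n₁ + s₂²/n₂)
= √(14²/56 + 11²/59)
= √(3.500000 + 2.050847)
= 2.356024

For 99% confidence, z* = 2.576 (from standard normal table)
Margin of error: E = z* × SE = 2.576 × 2.356024 = 6.0691

Z-interval: (x̄₁ - x̄₂) ± E = -10 ± 6.0691 = (-16.0691, -3.9309)

Rounded to 2 decimal places:

(-16.07, -3.93)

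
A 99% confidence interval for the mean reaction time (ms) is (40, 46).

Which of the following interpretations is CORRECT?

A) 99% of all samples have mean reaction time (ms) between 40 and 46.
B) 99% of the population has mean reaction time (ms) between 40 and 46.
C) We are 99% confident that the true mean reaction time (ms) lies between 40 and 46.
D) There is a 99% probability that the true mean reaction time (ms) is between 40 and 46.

A confidence interval represents our confidence in the procedure, not a probability statement about the parameter.

Key concept: If we repeated this sampling process many times and computed a 99% CI each time, about 99% of those intervals would contain the true population parameter.

For this specific interval (40, 46):
- Midpoint (point estimate): 43
- Margin of error: 3

The correct interpretation is the one stating confidence that the true parameter lies in the interval — option C.

C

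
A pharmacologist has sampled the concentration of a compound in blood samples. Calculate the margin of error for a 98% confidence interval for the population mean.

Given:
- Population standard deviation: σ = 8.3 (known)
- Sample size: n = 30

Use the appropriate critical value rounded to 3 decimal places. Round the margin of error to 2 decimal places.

The population standard deviation σ is known, so use the z-interval margin of error formula.

For 98% confidence, z* = 2.326 (from standard normal table)

Margin of error formula for z-interval: E = z* × σ/√n

E = 2.326 × 8.3/√30
  = 2.326 × 1.515366
  = 3.5247

Rounded to 2 decimal places:

3.52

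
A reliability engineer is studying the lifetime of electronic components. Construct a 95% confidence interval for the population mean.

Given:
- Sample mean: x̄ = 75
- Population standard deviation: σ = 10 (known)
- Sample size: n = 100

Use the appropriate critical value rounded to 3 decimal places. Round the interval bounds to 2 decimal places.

The population standard deviation σ is known, so use a z-interval (standard normal critical value).

For 95% confidence, z* = 1.96 (from standard normal table)

Standard error: SE = σ/√n = 10/√100 = 1.000000

Margin of error: E = z* × SE = 1.96 × 1.000000 = 1.9600

Z-interval: x̄ ± E = 75 ± 1.9600 = (73.0400, 76.9600)

Rounded to 2 decimal places:

(73.04, 76.96)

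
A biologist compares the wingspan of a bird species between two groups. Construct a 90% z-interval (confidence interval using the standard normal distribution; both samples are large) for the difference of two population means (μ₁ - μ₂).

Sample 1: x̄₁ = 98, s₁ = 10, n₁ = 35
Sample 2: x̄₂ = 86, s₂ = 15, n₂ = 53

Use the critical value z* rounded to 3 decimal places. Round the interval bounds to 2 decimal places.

Both samples are large (n₁ = 35 ≥ 30, n₂ = 53 ≥ 30), so a z-interval for the difference of means applies.

Point estimate: x̄₁ - x̄₂ = 98 - 86 = 12

Standard error: SE = √(s₁²/n₁ + s₂²/n₂)
= √(10²/35 + 15²/53)
= √(2.857143 + 4.245283)
= 2.665038

For 90% confidence, z* = 1.645 (from standard normal table)
Margin of error: E = z* × SE = 1.645 × 2.665038 = 4.3840

Z-interval: (x̄₁ - x̄₂) ± E = 12 ± 4.3840 = (7.6160, 16.3840)

Rounded to 2 decimal places:

(7.62, 16.38)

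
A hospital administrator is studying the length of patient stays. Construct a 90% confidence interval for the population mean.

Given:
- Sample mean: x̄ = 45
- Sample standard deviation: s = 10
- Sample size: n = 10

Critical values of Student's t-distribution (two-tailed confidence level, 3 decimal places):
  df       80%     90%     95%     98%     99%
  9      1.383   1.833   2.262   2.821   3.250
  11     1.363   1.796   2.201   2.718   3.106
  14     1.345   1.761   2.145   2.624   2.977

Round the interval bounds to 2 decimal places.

The population standard deviation σ is unknown (only the sample standard deviation s is given), so use a t-interval with df = n - 1 = 10 - 1 = 9.

For 90% confidence with df = 9, t* = 1.833 (from t-table)

Standard error: SE = s/√n = 10/√10 = 3.162278

Margin of error: E = t* × SE = 1.833 × 3.162278 = 5.7965

T-interval: x̄ ± E = 45 ± 5.7965 = (39.2035, 50.7965)

Rounded to 2 decimal places:

(39.20, 50.80)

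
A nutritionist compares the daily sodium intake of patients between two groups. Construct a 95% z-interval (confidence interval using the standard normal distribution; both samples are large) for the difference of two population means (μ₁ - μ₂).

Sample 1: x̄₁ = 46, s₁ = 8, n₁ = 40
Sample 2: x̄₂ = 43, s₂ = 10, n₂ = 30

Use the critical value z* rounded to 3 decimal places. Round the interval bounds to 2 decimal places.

Both samples are large (n₁ = 40 ≥ 30, n₂ = 30 ≥ 30), so a z-interval for the difference of means applies.

Point estimate: x̄₁ - x̄₂ = 46 - 43 = 3

Standard error: SE = √(s₁²/n₁ + s₂²/n₂)
= √(8²/40 + 10²/30)
= √(1.600000 + 3.333333)
= 2.221111

For 95% confidence, z* = 1.96 (from standard normal table)
Margin of error: E = z* × SE = 1.96 × 2.221111 = 4.3534

Z-interval: (x̄₁ - x̄₂) ± E = 3 ± 4.3534 = (-1.3534, 7.3534)

Rounded to 2 decimal places:

(-1.35, 7.35)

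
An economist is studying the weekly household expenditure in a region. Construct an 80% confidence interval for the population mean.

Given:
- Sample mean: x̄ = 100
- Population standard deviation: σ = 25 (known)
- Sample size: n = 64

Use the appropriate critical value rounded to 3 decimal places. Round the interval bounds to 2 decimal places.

The population standard deviation σ is known, so use a z-interval (standard normal critical value).

For 80% confidence, z* = 1.282 (from standard normal table)

Standard error: SE = σ/√n = 25/√64 = 3.125000

Margin of error: E = z* × SE = 1.282 × 3.125000 = 4.0062

Z-interval: x̄ ± E = 100 ± 4.0062 = (95.9938, 104.0062)

Rounded to 2 decimal places:

(95.99, 104.01)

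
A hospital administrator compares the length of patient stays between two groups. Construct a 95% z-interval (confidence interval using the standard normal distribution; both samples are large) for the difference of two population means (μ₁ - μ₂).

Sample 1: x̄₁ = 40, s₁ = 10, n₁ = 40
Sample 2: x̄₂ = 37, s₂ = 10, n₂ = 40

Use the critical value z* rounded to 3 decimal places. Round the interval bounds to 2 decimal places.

Both samples are large (n₁ = 40 ≥ 30, n₂ = 40 ≥ 30), so a z-interval for the difference of means applies.

Point estimate: x̄₁ - x̄₂ = 40 - 37 = 3

Standard error: SE = √(s₁²/n₁ + s₂²/n₂)
= √(10²/40 + 10²/40)
= √(2.500000 + 2.500000)
= 2.236068

For 95% confidence, z* = 1.96 (from standard normal table)
Margin of error: E = z* × SE = 1.96 × 2.236068 = 4.3827

Z-interval: (x̄₁ - x̄₂) ± E = 3 ± 4.3827 = (-1.3827, 7.3827)

Rounded to 2 decimal places:

(-1.38, 7.38)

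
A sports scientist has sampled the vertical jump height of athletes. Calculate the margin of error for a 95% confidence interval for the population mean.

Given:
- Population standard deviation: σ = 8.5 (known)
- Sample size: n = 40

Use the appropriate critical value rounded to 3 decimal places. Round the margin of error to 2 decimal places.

The population standard deviation σ is known, so use the z-interval margin of error formula.

For 95% confidence, z* = 1.96 (from standard normal table)

Margin of error formula for z-interval: E = z* × σ/√n

E = 1.96 × 8.5/√40
  = 1.96 × 1.343968
  = 2.6342

Rounded to 2 decimal places:

2.63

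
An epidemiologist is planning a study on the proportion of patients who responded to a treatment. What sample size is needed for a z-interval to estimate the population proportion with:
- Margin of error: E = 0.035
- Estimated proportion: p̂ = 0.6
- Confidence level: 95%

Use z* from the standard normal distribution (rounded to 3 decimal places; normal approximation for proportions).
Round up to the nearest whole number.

Using z* for proportion z-interval (normal approximation).

For 95% confidence, z* = 1.96 (from standard normal table)

Sample size formula for proportion z-interval: n = z*²p̂(1-p̂)/E²

n = 1.96² × 0.6 × 0.4 / 0.035²
  = 3.8416 × 0.24 / 0.001225
  = 752.6400

Round up to the nearest whole number: n = 753

753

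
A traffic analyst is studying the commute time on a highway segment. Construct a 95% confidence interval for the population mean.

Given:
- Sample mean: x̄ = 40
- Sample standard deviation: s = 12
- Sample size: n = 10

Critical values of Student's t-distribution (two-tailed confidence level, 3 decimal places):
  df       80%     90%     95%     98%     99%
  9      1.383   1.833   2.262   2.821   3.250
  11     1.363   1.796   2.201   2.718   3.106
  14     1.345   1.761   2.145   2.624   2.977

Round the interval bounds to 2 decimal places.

The population standard deviation σ is unknown (only the sample standard deviation s is given), so use a t-interval with df = n - 1 = 10 - 1 = 9.

For 95% confidence with df = 9, t* = 2.262 (from t-table)

Standard error: SE = s/√n = 12/√10 = 3.794733

Margin of error: E = t* × SE = 2.262 × 3.794733 = 8.5837

T-interval: x̄ ± E = 40 ± 8.5837 = (31.4163, 48.5837)

Rounded to 2 decimal places:

(31.42, 48.58)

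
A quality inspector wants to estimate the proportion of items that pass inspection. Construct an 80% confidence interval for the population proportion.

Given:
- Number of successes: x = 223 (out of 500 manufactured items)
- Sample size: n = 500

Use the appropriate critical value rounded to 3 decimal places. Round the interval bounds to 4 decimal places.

Sample proportion: p̂ = 223/500 = 0.446000

Check conditions for normal approximation:
  np̂ = 223 ≥ 10 ✓
  n(1-p̂) = 277 ≥ 10 ✓

The sample is large enough, so use a z-interval (normal approximation) for the proportion.

For 80% confidence, z* = 1.282 (from standard normal table)

Standard error: SE = √(p̂(1-p̂)/n) = √(0.446000×0.554000/500) = 0.02222989

Margin of error: E = z* × SE = 1.282 × 0.02222989 = 0.028499

Z-interval: p̂ ± E = 0.446000 ± 0.028499 = (0.417501, 0.474499)

Rounded to 4 decimal places:

(0.4175, 0.4745)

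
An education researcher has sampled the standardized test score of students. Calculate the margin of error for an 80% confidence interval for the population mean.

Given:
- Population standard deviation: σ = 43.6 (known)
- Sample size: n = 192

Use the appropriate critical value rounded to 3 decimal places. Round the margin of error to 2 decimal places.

The population standard deviation σ is known, so use the z-interval margin of error formula.

For 80% confidence, z* = 1.282 (from standard normal table)

Margin of error formula for z-interval: E = z* × σ/√n

E = 1.282 × 43.6/√192
  = 1.282 × 3.146559
  = 4.0339

Rounded to 2 decimal places:

4.03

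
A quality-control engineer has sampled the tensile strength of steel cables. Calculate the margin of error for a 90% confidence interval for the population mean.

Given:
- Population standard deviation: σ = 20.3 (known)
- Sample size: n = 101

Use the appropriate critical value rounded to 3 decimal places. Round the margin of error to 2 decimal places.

The population standard deviation σ is known, so use the z-interval margin of error formula.

For 90% confidence, z* = 1.645 (from standard normal table)

Margin of error formula for z-interval: E = z* × σ/√n

E = 1.645 × 20.3/√101
  = 1.645 × 2.019925
  = 3.3228

Rounded to 2 decimal places:

3.32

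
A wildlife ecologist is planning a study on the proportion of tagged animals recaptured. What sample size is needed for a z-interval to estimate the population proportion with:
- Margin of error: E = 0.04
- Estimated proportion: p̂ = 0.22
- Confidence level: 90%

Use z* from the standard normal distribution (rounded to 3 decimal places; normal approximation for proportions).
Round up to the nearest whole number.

Using z* for proportion z-interval (normal approximation).

For 90% confidence, z* = 1.645 (from standard normal table)

Sample size formula for proportion z-interval: n = z*²p̂(1-p̂)/E²

n = 1.645² × 0.22 × 0.78 / 0.04²
  = 2.706025 × 0.1716 / 0.0016
  = 290.2212

Round up to the nearest whole number: n = 291

291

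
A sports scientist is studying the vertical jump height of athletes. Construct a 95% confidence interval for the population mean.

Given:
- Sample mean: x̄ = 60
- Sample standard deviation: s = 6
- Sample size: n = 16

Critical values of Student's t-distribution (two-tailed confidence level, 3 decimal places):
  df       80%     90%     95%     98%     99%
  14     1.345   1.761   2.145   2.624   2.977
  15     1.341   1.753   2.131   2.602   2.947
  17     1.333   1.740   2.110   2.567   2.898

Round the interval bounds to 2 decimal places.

The population standard deviation σ is unknown (only the sample standard deviation s is given), so use a t-interval with df = n - 1 = 16 - 1 = 15.

For 95% confidence with df = 15, t* = 2.131 (from t-table)

Standard error: SE = s/√n = 6/√16 = 1.500000

Margin of error: E = t* × SE = 2.131 × 1.500000 = 3.1965

T-interval: x̄ ± E = 60 ± 3.1965 = (56.8035, 63.1965)

Rounded to 2 decimal places:

(56.80, 63.20)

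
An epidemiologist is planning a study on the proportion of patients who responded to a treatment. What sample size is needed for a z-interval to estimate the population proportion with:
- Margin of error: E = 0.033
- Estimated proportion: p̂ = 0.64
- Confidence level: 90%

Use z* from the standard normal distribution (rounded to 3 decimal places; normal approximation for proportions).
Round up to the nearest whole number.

Using z* for proportion z-interval (normal approximation).

For 90% confidence, z* = 1.645 (from standard normal table)

Sample size formula for proportion z-interval: n = z*²p̂(1-p̂)/E²

n = 1.645² × 0.64 × 0.36 / 0.033²
  = 2.706025 × 0.2304 / 0.001089
  = 572.5144

Round up to the nearest whole number: n = 573

573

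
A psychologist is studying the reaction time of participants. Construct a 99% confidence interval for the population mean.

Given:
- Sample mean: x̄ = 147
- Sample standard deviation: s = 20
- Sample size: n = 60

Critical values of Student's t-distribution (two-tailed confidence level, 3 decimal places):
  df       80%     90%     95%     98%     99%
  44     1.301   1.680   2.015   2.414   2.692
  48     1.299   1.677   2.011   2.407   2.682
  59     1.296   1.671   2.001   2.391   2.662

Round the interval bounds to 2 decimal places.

The population standard deviation σ is unknown (only the sample standard deviation s is given), so use a t-interval with df = n - 1 = 60 - 1 = 59.

For 99% confidence with df = 59, t* = 2.662 (from t-table)

Standard error: SE = s/√n = 20/√60 = 2.581989

Margin of error: E = t* × SE = 2.662 × 2.581989 = 6.8733

T-interval: x̄ ± E = 147 ± 6.8733 = (140.1267, 153.8733)

Rounded to 2 decimal places:

(140.13, 153.87)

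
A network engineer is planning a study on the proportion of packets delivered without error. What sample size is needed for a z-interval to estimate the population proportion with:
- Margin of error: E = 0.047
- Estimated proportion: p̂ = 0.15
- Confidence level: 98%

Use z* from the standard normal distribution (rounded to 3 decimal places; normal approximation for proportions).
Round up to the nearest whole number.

Using z* for proportion z-interval (normal approximation).

For 98% confidence, z* = 2.326 (from standard normal table)

Sample size formula for proportion z-interval: n = z*²p̂(1-p̂)/E²

n = 2.326² × 0.15 × 0.85 / 0.047²
  = 5.410276 × 0.1275 / 0.002209
  = 312.2726

Round up to the nearest whole number: n = 313

313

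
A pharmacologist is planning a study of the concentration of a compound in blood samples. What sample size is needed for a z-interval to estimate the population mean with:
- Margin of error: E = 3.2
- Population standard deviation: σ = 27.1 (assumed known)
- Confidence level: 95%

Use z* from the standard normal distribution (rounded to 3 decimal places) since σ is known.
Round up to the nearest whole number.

Using z* since population σ is known (z-interval formula).

For 95% confidence, z* = 1.96 (from standard normal table)

Sample size formula for z-interval: n = (z*σ/E)²

n = (1.96 × 27.1 / 3.2)²
  = (16.598750)²
  = 275.5185

Round up to the nearest whole number: n = 276

276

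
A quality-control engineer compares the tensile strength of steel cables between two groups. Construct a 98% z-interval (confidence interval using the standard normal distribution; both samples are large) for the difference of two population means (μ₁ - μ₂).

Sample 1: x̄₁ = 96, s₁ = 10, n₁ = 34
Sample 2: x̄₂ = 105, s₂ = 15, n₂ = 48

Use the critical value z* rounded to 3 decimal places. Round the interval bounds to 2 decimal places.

Both samples are large (n₁ = 34 ≥ 30, n₂ = 48 ≥ 30), so a z-interval for the difference of means applies.

Point estimate: x̄₁ - x̄₂ = 96 - 105 = -9

Standard error: SE = √(s₁²/n₁ + s₂²/n₂)
= √(10²/34 + 15²/48)
= √(2.941176 + 4.687500)
= 2.762006

For 98% confidence, z* = 2.326 (from standard normal table)
Margin of error: E = z* × SE = 2.326 × 2.762006 = 6.4244

Z-interval: (x̄₁ - x̄₂) ± E = -9 ± 6.4244 = (-15.4244, -2.5756)

Rounded to 2 decimal places:

(-15.42, -2.58)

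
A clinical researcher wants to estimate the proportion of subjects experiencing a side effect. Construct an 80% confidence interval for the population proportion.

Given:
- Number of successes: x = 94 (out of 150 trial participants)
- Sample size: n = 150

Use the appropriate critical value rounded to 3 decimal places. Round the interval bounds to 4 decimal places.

Sample proportion: p̂ = 94/150 = 0.626667

Check conditions for normal approximation:
  np̂ = 94 ≥ 10 ✓
  n(1-p̂) = 56 ≥ 10 ✓

The sample is large enough, so use a z-interval (normal approximation) for the proportion.

For 80% confidence, z* = 1.282 (from standard normal table)

Standard error: SE = √(p̂(1-p̂)/n) = √(0.626667×0.373333/150) = 0.03949308

Margin of error: E = z* × SE = 1.282 × 0.03949308 = 0.050630

Z-interval: p̂ ± E = 0.626667 ± 0.050630 = (0.576037, 0.677297)

Rounded to 4 decimal places:

(0.5760, 0.6773)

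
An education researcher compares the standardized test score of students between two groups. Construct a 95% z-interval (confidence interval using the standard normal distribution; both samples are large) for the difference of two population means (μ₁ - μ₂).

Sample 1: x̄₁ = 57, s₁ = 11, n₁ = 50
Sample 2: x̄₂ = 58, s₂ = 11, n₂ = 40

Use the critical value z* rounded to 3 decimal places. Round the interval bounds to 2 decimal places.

Both samples are large (n₁ = 50 ≥ 30, n₂ = 40 ≥ 30), so a z-interval for the difference of means applies.

Point estimate: x̄₁ - x̄₂ = 57 - 58 = -1

Standard error: SE = √(s₁²/n₁ + s₂²/n₂)
= √(11²/50 + 11²/40)
= √(2.420000 + 3.025000)
= 2.333452

For 95% confidence, z* = 1.96 (from standard normal table)
Margin of error: E = z* × SE = 1.96 × 2.333452 = 4.5736

Z-interval: (x̄₁ - x̄₂) ± E = -1 ± 4.5736 = (-5.5736, 3.5736)

Rounded to 2 decimal places:

(-5.57, 3.57)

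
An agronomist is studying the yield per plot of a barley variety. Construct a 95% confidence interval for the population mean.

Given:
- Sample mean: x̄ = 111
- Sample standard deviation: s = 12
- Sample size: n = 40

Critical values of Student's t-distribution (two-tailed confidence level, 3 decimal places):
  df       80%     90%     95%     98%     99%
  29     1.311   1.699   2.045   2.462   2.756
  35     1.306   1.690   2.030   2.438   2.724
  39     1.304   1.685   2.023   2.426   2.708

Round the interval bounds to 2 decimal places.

The population standard deviation σ is unknown (only the sample standard deviation s is given), so use a t-interval with df = n - 1 = 40 - 1 = 39.

For 95% confidence with df = 39, t* = 2.023 (from t-table)

Standard error: SE = s/√n = 12/√40 = 1.897367

Margin of error: E = t* × SE = 2.023 × 1.897367 = 3.8384

T-interval: x̄ ± E = 111 ± 3.8384 = (107.1616, 114.8384)

Rounded to 2 decimal places:

(107.16, 114.84)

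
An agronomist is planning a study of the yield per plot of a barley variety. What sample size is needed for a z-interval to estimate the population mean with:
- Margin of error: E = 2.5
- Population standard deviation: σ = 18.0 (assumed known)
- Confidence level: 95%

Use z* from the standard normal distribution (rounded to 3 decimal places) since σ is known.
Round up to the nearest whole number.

Using z* since population σ is known (z-interval formula).

For 95% confidence, z* = 1.96 (from standard normal table)

Sample size formula for z-interval: n = (z*σ/E)²

n = (1.96 × 18.0 / 2.5)²
  = (14.112000)²
  = 199.1485

Round up to the nearest whole number: n = 200

200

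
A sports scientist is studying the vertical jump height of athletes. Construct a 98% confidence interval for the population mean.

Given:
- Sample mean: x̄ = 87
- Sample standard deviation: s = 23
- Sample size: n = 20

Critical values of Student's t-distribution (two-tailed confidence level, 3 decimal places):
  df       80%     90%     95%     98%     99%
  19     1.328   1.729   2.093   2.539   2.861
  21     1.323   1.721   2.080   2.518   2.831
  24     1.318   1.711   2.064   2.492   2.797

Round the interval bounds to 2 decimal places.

The population standard deviation σ is unknown (only the sample standard deviation s is given), so use a t-interval with df = n - 1 = 20 - 1 = 19.

For 98% confidence with df = 19, t* = 2.539 (from t-table)

Standard error: SE = s/√n = 23/√20 = 5.142956

Margin of error: E = t* × SE = 2.539 × 5.142956 = 13.0580

T-interval: x̄ ± E = 87 ± 13.0580 = (73.9420, 100.0580)

Rounded to 2 decimal places:

(73.94, 100.06)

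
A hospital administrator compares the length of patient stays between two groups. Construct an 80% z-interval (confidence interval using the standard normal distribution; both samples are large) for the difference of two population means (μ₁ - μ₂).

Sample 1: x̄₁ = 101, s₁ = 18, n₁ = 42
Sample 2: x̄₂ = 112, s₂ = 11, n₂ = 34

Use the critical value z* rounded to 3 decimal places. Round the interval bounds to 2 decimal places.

Both samples are large (n₁ = 42 ≥ 30, n₂ = 34 ≥ 30), so a z-interval for the difference of means applies.

Point estimate: x̄₁ - x̄₂ = 101 - 112 = -11

Standard error: SE = √(s₁²/n₁ + s₂²/n₂)
= √(18²/42 + 11²/34)
= √(7.714286 + 3.558824)
= 3.357545

For 80% confidence, z* = 1.282 (from standard normal table)
Margin of error: E = z* × SE = 1.282 × 3.357545 = 4.3044

Z-interval: (x̄₁ - x̄₂) ± E = -11 ± 4.3044 = (-15.3044, -6.6956)

Rounded to 2 decimal places:

(-15.30, -6.70)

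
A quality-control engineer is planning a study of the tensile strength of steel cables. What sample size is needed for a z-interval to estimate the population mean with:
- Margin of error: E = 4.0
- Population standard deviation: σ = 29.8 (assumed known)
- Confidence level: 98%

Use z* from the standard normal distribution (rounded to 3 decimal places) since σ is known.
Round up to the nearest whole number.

Using z* since population σ is known (z-interval formula).

For 98% confidence, z* = 2.326 (from standard normal table)

Sample size formula for z-interval: n = (z*σ/E)²

n = (2.326 × 29.8 / 4.0)²
  = (17.328700)²
  = 300.2838

Round up to the nearest whole number: n = 301

301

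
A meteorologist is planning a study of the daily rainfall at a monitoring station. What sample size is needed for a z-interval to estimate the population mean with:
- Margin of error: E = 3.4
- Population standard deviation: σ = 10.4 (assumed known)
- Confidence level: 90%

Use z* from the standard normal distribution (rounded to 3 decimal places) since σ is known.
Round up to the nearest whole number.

Using z* since population σ is known (z-interval formula).

For 90% confidence, z* = 1.645 (from standard normal table)

Sample size formula for z-interval: n = (z*σ/E)²

n = (1.645 × 10.4 / 3.4)²
  = (5.031765)²
  = 25.3187

Round up to the nearest whole number: n = 26

26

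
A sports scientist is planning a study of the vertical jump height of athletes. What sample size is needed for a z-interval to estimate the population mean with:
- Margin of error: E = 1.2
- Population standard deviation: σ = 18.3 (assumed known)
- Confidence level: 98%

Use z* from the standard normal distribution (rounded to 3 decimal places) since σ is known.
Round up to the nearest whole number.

Using z* since population σ is known (z-interval formula).

For 98% confidence, z* = 2.326 (from standard normal table)

Sample size formula for z-interval: n = (z*σ/E)²

n = (2.326 × 18.3 / 1.2)²
  = (35.471500)²
  = 1258.2273

Round up to the nearest whole number: n = 1259

1259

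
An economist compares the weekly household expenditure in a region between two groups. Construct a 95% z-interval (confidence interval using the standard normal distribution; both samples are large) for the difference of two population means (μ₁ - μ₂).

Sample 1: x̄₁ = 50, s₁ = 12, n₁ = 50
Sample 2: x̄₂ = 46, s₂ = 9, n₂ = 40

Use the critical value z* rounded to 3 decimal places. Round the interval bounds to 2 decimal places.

Both samples are large (n₁ = 50 ≥ 30, n₂ = 40 ≥ 30), so a z-interval for the difference of means applies.

Point estimate: x̄₁ - x̄₂ = 50 - 46 = 4

Standard error: SE = √(s₁²/n₁ + s₂²/n₂)
= √(12²/50 + 9²/40)
= √(2.880000 + 2.025000)
= 2.214723

For 95% confidence, z* = 1.96 (from standard normal table)
Margin of error: E = z* × SE = 1.96 × 2.214723 = 4.3409

Z-interval: (x̄₁ - x̄₂) ± E = 4 ± 4.3409 = (-0.3409, 8.3409)

Rounded to 2 decimal places:

(-0.34, 8.34)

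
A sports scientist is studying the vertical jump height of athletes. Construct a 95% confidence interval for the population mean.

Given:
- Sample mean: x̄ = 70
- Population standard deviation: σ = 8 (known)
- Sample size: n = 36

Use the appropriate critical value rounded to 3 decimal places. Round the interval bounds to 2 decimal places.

The population standard deviation σ is known, so use a z-interval (standard normal critical value).

For 95% confidence, z* = 1.96 (from standard normal table)

Standard error: SE = σ/√n = 8/√36 = 1.333333

Margin of error: E = z* × SE = 1.96 × 1.333333 = 2.6133

Z-interval: x̄ ± E = 70 ± 2.6133 = (67.3867, 72.6133)

Rounded to 2 decimal places:

(67.39, 72.61)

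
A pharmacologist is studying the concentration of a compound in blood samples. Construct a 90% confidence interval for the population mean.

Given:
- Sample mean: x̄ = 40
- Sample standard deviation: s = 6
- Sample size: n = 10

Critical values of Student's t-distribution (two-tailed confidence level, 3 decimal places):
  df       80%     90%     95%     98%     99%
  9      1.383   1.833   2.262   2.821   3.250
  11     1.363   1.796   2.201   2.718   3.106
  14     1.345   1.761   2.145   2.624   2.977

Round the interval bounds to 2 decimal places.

The population standard deviation σ is unknown (only the sample standard deviation s is given), so use a t-interval with df = n - 1 = 10 - 1 = 9.

For 90% confidence with df = 9, t* = 1.833 (from t-table)

Standard error: SE = s/√n = 6/√10 = 1.897367

Margin of error: E = t* × SE = 1.833 × 1.897367 = 3.4779

T-interval: x̄ ± E = 40 ± 3.4779 = (36.5221, 43.4779)

Rounded to 2 decimal places:

(36.52, 43.48)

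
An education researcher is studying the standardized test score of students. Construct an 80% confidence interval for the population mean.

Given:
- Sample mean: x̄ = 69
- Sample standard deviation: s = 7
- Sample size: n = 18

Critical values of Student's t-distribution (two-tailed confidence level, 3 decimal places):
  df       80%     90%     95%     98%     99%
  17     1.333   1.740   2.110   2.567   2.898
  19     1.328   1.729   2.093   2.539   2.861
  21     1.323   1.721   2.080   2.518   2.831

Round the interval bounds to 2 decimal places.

The population standard deviation σ is unknown (only the sample standard deviation s is given), so use a t-interval with df = n - 1 = 18 - 1 = 17.

For 80% confidence with df = 17, t* = 1.333 (from t-table)

Standard error: SE = s/√n = 7/√18 = 1.649916

Margin of error: E = t* × SE = 1.333 × 1.649916 = 2.1993

T-interval: x̄ ± E = 69 ± 2.1993 = (66.8007, 71.1993)

Rounded to 2 decimal places:

(66.80, 71.20)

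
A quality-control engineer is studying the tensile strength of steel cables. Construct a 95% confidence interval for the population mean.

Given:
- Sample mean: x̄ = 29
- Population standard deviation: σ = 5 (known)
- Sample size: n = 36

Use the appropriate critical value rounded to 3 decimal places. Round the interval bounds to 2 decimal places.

The population standard deviation σ is known, so use a z-interval (standard normal critical value).

For 95% confidence, z* = 1.96 (from standard normal table)

Standard error: SE = σ/√n = 5/√36 = 0.833333

Margin of error: E = z* × SE = 1.96 × 0.833333 = 1.6333

Z-interval: x̄ ± E = 29 ± 1.6333 = (27.3667, 30.6333)

Rounded to 2 decimal places:

(27.37, 30.63)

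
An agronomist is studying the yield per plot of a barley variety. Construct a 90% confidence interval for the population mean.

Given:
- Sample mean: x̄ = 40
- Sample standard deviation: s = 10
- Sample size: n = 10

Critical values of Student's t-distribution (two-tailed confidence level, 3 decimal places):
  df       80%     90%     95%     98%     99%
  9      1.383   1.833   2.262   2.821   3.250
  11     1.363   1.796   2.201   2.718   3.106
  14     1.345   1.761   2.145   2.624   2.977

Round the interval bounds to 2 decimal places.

The population standard deviation σ is unknown (only the sample standard deviation s is given), so use a t-interval with df = n - 1 = 10 - 1 = 9.

For 90% confidence with df = 9, t* = 1.833 (from t-table)

Standard error: SE = s/√n = 10/√10 = 3.162278

Margin of error: E = t* × SE = 1.833 × 3.162278 = 5.7965

T-interval: x̄ ± E = 40 ± 5.7965 = (34.2035, 45.7965)

Rounded to 2 decimal places:

(34.20, 45.80)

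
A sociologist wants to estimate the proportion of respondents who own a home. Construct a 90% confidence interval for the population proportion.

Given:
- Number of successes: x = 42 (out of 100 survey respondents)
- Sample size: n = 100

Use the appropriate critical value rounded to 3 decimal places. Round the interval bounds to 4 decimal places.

Sample proportion: p̂ = 42/100 = 0.420000

Check conditions for normal approximation:
  np̂ = 42 ≥ 10 ✓
  n(1-p̂) = 58 ≥ 10 ✓

The sample is large enough, so use a z-interval (normal approximation) for the proportion.

For 90% confidence, z* = 1.645 (from standard normal table)

Standard error: SE = √(p̂(1-p̂)/n) = √(0.420000×0.580000/100) = 0.04935585

Margin of error: E = z* × SE = 1.645 × 0.04935585 = 0.081190

Z-interval: p̂ ± E = 0.420000 ± 0.081190 = (0.338810, 0.501190)

Rounded to 4 decimal places:

(0.3388, 0.5012)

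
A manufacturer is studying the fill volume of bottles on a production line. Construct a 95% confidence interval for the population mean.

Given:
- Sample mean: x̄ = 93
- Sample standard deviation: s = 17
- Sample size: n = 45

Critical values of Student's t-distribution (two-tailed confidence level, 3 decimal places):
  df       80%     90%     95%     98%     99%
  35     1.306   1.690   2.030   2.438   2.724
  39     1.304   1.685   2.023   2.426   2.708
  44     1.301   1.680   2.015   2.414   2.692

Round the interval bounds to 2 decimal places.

The population standard deviation σ is unknown (only the sample standard deviation s is given), so use a t-interval with df = n - 1 = 45 - 1 = 44.

For 95% confidence with df = 44, t* = 2.015 (from t-table)

Standard error: SE = s/√n = 17/√45 = 2.534210

Margin of error: E = t* × SE = 2.015 × 2.534210 = 5.1064

T-interval: x̄ ± E = 93 ± 5.1064 = (87.8936, 98.1064)

Rounded to 2 decimal places:

(87.89, 98.11)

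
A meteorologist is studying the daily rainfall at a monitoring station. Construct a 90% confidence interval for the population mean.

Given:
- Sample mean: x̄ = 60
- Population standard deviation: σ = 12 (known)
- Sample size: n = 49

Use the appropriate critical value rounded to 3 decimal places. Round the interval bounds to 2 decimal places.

The population standard deviation σ is known, so use a z-interval (standard normal critical value).

For 90% confidence, z* = 1.645 (from standard normal table)

Standard error: SE = σ/√n = 12/√49 = 1.714286

Margin of error: E = z* × SE = 1.645 × 1.714286 = 2.8200

Z-interval: x̄ ± E = 60 ± 2.8200 = (57.1800, 62.8200)

Rounded to 2 decimal places:

(57.18, 62.82)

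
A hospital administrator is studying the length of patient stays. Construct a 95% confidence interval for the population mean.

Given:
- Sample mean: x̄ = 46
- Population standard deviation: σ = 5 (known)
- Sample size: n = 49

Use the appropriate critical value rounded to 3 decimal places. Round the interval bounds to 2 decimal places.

The population standard deviation σ is known, so use a z-interval (standard normal critical value).

For 95% confidence, z* = 1.96 (from standard normal table)

Standard error: SE = σ/√n = 5/√49 = 0.714286

Margin of error: E = z* × SE = 1.96 × 0.714286 = 1.4000

Z-interval: x̄ ± E = 46 ± 1.4000 = (44.6000, 47.4000)

Rounded to 2 decimal places:

(44.60, 47.40)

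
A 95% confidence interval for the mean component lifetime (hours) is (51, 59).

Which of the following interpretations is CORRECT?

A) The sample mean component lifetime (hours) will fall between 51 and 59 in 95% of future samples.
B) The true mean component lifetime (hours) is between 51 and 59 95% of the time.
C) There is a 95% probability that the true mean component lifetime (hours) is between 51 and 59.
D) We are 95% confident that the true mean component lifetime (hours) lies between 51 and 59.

A confidence interval represents our confidence in the procedure, not a probability statement about the parameter.

Key concept: If we repeated this sampling process many times and computed a 95% CI each time, about 95% of those intervals would contain the true population parameter.

For this specific interval (51, 59):
- Midpoint (point estimate): 55
- Margin of error: 4

The correct interpretation is the one stating confidence that the true parameter lies in the interval — option D.

D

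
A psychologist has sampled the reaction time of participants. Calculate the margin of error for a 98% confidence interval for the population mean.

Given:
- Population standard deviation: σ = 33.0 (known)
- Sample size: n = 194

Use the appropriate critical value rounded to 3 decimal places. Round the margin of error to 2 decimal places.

The population standard deviation σ is known, so use the z-interval margin of error formula.

For 98% confidence, z* = 2.326 (from standard normal table)

Margin of error formula for z-interval: E = z* × σ/√n

E = 2.326 × 33.0/√194
  = 2.326 × 2.369262
  = 5.5109

Rounded to 2 decimal places:

5.51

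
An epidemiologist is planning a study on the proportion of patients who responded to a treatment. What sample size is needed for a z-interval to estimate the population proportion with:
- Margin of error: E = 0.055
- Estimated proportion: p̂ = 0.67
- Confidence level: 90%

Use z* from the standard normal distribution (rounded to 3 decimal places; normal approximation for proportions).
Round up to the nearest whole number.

Using z* for proportion z-interval (normal approximation).

For 90% confidence, z* = 1.645 (from standard normal table)

Sample size formula for proportion z-interval: n = z*²p̂(1-p̂)/E²

n = 1.645² × 0.67 × 0.33 / 0.055²
  = 2.706025 × 0.2211 / 0.003025
  = 197.7858

Round up to the nearest whole number: n = 198

198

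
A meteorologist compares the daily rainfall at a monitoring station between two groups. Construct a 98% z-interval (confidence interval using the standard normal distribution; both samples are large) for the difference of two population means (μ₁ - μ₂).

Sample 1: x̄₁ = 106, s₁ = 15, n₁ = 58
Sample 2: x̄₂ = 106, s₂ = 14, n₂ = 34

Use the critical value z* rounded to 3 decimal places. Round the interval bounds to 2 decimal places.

Both samples are large (n₁ = 58 ≥ 30, n₂ = 34 ≥ 30), so a z-interval for the difference of means applies.

Point estimate: x̄₁ - x̄₂ = 106 - 106 = 0

Standard error: SE = √(s₁²/n₁ + s₂²/n₂)
= √(15²/58 + 14²/34)
= √(3.879310 + 5.764706)
= 3.105482

For 98% confidence, z* = 2.326 (from standard normal table)
Margin of error: E = z* × SE = 2.326 × 3.105482 = 7.2234

Z-interval: (x̄₁ - x̄₂) ± E = 0 ± 7.2234 = (-7.2234, 7.2234)

Rounded to 2 decimal places:

(-7.22, 7.22)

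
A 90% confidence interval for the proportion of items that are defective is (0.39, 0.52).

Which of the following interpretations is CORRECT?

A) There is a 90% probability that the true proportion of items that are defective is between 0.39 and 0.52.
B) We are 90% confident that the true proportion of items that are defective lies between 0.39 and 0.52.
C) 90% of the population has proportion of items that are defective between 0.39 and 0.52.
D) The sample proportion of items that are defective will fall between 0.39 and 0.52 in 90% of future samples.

A confidence interval represents our confidence in the procedure, not a probability statement about the parameter.

Key concept: If we repeated this sampling process many times and computed a 90% CI each time, about 90% of those intervals would contain the true population parameter.

For this specific interval (0.39, 0.52):
- Midpoint (point estimate): 0.455
- Margin of error: 0.065

The correct interpretation is the one stating confidence that the true parameter lies in the interval — option B.

B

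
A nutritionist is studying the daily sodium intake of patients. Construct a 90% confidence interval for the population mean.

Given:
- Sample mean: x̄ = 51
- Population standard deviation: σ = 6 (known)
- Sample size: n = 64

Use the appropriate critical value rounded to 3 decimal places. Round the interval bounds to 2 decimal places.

The population standard deviation σ is known, so use a z-interval (standard normal critical value).

For 90% confidence, z* = 1.645 (from standard normal table)

Standard error: SE = σ/√n = 6/√64 = 0.750000

Margin of error: E = z* × SE = 1.645 × 0.750000 = 1.2338

Z-interval: x̄ ± E = 51 ± 1.2338 = (49.7662, 52.2338)

Rounded to 2 decimal places:

(49.77, 52.23)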